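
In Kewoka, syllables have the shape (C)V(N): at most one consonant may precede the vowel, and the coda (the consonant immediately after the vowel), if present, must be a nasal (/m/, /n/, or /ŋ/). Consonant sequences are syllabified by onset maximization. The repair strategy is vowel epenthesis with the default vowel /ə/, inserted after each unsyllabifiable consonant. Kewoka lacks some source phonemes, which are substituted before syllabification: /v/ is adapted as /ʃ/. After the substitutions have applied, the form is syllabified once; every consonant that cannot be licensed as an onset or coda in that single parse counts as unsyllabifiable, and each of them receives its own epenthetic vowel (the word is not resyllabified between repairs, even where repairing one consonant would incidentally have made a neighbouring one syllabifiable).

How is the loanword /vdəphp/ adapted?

Substitution: /v/ → /ʃ/, giving /ʃdəphp/.
Under (C)V(N), the unsyllabifiable consonants are /ʃ/, /p/, /h/, /p/ (only a nasal (/m/, /n/, or /ŋ/) is licensed in coda position; onsets are limited to one consonant).
Each unlicensed consonant becomes the onset of a new syllable: /ʃ/ → /ʃə/, /p/ → /pə/, /h/ → /hə/, /p/ → /pə/.

ʃədəpəhəpə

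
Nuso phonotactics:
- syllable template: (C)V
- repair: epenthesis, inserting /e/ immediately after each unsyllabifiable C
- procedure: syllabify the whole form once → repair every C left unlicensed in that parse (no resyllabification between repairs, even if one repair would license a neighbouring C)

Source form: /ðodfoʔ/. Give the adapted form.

The consonants /d/, /ʔ/ cannot be parsed into a legal (C)V syllable (no codas are permitted; onsets are limited to one consonant).
Each unlicensed consonant becomes the onset of a new syllable: /d/ → /de/, /ʔ/ → /ʔe/.

ðodefoʔe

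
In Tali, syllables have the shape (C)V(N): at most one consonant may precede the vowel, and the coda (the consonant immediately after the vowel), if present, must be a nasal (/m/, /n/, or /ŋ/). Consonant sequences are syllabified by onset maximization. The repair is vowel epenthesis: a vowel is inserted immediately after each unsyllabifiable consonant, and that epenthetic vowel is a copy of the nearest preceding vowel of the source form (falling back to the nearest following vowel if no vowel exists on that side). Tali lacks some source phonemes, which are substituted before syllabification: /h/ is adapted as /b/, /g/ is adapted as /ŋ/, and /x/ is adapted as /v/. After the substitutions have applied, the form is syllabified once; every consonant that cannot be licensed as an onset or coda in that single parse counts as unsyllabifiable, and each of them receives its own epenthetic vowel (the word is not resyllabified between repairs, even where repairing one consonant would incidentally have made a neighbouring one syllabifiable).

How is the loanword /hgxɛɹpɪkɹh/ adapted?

Substitution: /h/ → /b/, /g/ → /ŋ/, /x/ → /v/, giving /bŋvɛɹpɪkɹb/.
The consonants /b/, /ŋ/, /ɹ/, /k/, /ɹ/, /b/ cannot be parsed into a legal (C)V(N) syllable (only a nasal (/m/, /n/, or /ŋ/) is licensed in coda position; onsets are limited to one consonant).
Epenthesis after each stranded consonant: /b/ → /bɛ/, /ŋ/ → /ŋɛ/, /ɹ/ → /ɹɛ/, /k/ → /kɪ/, /ɹ/ → /ɹɪ/, /b/ → /bɪ/.

bɛŋɛvɛɹɛpɪkɪɹɪbɪ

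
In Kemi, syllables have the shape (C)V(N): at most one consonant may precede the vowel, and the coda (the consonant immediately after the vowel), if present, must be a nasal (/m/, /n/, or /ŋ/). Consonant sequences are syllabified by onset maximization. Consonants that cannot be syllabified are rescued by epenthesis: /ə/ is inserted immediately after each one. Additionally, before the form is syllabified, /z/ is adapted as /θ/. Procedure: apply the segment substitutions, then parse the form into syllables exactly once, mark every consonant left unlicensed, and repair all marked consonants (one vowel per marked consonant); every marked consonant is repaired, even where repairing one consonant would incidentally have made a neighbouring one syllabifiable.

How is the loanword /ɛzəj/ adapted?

ɛθəjə

Substitution: /z/ → /θ/, giving /ɛθəj/.
The consonants /j/ cannot be parsed into a legal (C)V(N) syllable (only a nasal (/m/, /n/, or /ŋ/) is licensed in coda position; onsets are limited to one consonant).
Inserting the epenthetic vowel yields /j/ → /jə/.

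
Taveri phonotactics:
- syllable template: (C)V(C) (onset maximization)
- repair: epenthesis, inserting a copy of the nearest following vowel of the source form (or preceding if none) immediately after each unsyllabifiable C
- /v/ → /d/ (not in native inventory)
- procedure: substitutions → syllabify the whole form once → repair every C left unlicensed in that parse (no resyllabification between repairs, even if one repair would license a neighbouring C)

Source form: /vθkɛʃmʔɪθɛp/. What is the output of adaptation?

Substitution: /v/ → /d/, giving /dθkɛʃmʔɪθɛp/.
The consonants /d/, /θ/, /m/ cannot be parsed into a legal (C)V(C) syllable (at most one coda consonant is licensed; onsets are limited to one consonant).
Each unlicensed consonant becomes the onset of a new syllable: /d/ → /dɛ/, /θ/ → /θɛ/, /m/ → /mɪ/.

dɛθɛkɛʃmɪʔɪθɛp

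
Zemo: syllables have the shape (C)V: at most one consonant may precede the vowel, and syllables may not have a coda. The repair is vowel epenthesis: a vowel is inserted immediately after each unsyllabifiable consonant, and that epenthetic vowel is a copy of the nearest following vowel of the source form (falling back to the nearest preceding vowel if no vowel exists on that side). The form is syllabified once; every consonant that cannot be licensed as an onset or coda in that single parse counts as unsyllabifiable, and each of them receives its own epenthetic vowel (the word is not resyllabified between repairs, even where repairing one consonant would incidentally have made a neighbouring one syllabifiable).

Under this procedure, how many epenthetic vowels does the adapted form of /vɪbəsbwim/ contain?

3

The unsyllabifiable consonants are /s/, /b/, /m/; each receives one epenthetic vowel.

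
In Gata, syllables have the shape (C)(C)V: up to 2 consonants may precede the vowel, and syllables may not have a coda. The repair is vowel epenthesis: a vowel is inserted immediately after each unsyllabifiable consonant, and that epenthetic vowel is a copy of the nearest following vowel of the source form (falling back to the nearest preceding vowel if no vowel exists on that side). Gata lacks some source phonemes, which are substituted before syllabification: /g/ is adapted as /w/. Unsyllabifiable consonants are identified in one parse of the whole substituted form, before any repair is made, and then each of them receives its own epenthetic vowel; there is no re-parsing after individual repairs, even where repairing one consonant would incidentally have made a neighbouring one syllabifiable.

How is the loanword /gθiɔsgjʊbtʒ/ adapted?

wθiɔsʊwjʊbʊtʊʒʊ

Substitution: /g/ → /w/, giving /wθiɔswjʊbtʒ/.
The consonants /s/, /b/, /t/, /ʒ/ cannot be parsed into a legal (C)(C)V syllable (no codas are permitted; onsets may contain at most 2 consonants).
Inserting the epenthetic vowel yields /s/ → /sʊ/, /b/ → /bʊ/, /t/ → /tʊ/, /ʒ/ → /ʒʊ/.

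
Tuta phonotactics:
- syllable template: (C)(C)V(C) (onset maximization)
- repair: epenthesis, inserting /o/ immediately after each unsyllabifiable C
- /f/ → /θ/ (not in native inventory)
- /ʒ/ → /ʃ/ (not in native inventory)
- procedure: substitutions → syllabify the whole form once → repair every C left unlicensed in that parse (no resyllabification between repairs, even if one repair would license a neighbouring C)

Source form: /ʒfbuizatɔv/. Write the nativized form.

ʃoθbuizatɔv

Substitution: /ʒ/ → /ʃ/, /f/ → /θ/, giving /ʃθbuizatɔv/.
The consonants /ʃ/ cannot be parsed into a legal (C)(C)V(C) syllable (at most one coda consonant is licensed; onsets may contain at most 2 consonants).
Inserting the epenthetic vowel yields /ʃ/ → /ʃo/.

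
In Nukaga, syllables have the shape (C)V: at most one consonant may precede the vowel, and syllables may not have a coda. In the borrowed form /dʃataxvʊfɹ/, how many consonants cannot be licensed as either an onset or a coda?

4

Under (C)V, the unsyllabifiable consonants are /d/, /x/, /f/, /ɹ/ (no codas are permitted; onsets are limited to one consonant).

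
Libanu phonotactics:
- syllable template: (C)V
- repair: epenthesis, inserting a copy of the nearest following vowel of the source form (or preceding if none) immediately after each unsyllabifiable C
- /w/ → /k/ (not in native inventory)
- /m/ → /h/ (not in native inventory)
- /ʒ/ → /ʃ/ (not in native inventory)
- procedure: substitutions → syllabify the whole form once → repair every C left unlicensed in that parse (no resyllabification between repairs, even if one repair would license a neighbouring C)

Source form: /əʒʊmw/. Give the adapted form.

əʃʊhʊkʊ

Substitution: /ʒ/ → /ʃ/, /m/ → /h/, /w/ → /k/, giving /əʃʊhk/.
Under (C)V, the unsyllabifiable consonants are /h/, /k/ (no codas are permitted; onsets are limited to one consonant).
Epenthesis after each stranded consonant: /h/ → /hʊ/, /k/ → /kʊ/.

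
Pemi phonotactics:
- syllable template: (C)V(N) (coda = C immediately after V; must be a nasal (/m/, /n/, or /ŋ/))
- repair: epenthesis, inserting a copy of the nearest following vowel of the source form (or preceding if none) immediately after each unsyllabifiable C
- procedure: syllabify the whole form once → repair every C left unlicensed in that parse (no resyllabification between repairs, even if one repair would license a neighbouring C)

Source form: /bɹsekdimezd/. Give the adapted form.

Syllabifying with onset maximization leaves /b/, /ɹ/, /k/, /z/, /d/ stranded (only a nasal (/m/, /n/, or /ŋ/) is licensed in coda position; onsets are limited to one consonant).
Each unlicensed consonant becomes the onset of a new syllable: /b/ → /be/, /ɹ/ → /ɹe/, /k/ → /ki/, /z/ → /ze/, /d/ → /de/.

beɹesekidimezede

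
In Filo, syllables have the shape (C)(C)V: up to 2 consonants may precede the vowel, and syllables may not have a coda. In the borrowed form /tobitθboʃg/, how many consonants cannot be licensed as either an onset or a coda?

Syllabifying with onset maximization leaves /t/, /ʃ/, /g/ stranded (no codas are permitted; onsets may contain at most 2 consonants).

3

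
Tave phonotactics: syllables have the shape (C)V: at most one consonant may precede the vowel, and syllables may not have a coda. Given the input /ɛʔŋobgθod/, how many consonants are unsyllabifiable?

4

Under (C)V, the unsyllabifiable consonants are /ʔ/, /b/, /g/, /d/ (no codas are permitted; onsets are limited to one consonant).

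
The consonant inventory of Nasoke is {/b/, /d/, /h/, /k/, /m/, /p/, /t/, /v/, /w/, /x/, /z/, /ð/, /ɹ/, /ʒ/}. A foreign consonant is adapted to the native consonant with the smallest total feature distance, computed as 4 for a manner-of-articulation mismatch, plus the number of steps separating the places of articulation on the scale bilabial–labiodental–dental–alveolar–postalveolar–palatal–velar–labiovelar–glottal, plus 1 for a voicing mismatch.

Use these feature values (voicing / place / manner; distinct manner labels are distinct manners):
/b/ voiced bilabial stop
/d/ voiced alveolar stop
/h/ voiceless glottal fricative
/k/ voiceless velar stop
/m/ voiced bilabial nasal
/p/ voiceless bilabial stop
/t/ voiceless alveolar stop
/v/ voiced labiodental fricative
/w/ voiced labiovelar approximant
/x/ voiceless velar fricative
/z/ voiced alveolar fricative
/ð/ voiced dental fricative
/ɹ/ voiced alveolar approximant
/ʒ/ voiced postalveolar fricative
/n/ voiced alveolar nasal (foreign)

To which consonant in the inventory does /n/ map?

m

/m/ is closest: same manner (nasal), place distance 3 (alveolar→bilabial), same voicing; total 3. Next closest is /d/ at distance 4.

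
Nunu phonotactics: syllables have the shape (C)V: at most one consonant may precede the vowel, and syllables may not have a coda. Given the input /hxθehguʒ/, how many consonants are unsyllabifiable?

Syllabifying with onset maximization leaves /h/, /x/, /h/, /ʒ/ stranded (no codas are permitted; onsets are limited to one consonant).

4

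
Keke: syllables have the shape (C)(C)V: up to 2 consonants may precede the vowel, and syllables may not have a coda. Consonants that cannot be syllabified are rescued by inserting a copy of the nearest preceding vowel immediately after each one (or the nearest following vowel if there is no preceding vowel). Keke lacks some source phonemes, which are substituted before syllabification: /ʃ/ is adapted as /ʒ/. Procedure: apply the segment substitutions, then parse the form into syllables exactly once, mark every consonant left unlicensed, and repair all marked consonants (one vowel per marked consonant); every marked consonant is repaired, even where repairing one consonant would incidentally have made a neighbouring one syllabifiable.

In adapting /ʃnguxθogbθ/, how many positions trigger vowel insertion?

4

After substitution the input is /ʒnguxθogbθ/.
The unsyllabifiable consonants are /ʒ/, /g/, /b/, /θ/; each receives one epenthetic vowel.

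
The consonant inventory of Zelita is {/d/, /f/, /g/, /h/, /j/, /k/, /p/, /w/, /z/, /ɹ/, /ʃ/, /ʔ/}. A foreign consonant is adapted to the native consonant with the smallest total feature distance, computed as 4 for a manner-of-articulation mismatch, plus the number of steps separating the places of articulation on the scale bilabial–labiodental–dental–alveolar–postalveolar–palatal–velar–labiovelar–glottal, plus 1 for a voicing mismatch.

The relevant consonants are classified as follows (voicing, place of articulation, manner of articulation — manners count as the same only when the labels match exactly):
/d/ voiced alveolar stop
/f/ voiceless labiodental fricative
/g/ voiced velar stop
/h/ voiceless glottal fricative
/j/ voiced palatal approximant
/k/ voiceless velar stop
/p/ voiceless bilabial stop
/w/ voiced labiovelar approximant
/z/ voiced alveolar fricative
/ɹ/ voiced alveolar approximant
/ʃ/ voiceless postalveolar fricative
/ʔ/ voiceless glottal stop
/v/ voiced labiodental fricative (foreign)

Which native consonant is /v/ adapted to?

/f/ is closest: same manner (fricative), place distance 0 (labiodental→labiodental), voicing differs (+1); total 1. Next closest is /z/ at distance 2.

f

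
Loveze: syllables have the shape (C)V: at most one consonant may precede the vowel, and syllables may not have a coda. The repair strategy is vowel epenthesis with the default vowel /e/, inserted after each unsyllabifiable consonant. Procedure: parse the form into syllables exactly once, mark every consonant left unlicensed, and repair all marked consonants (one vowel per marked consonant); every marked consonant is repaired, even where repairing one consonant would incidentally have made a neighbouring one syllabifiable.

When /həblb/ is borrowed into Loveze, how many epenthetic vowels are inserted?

3

The unsyllabifiable consonants are /b/, /l/, /b/; each receives one epenthetic vowel.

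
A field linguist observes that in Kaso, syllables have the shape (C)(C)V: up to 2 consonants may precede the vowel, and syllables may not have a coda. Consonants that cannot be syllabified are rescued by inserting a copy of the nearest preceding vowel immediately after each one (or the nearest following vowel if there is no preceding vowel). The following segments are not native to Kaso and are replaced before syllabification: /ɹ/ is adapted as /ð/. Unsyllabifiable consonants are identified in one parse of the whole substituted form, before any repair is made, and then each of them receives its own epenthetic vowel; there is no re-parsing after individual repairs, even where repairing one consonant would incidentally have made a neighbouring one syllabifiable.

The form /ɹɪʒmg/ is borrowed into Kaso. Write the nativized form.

Substitution: /ɹ/ → /ð/, giving /ðɪʒmg/.
Under (C)(C)V, the unsyllabifiable consonants are /ʒ/, /m/, /g/ (no codas are permitted; onsets may contain at most 2 consonants).
Epenthesis after each stranded consonant: /ʒ/ → /ʒɪ/, /m/ → /mɪ/, /g/ → /gɪ/.

ðɪʒɪmɪgɪ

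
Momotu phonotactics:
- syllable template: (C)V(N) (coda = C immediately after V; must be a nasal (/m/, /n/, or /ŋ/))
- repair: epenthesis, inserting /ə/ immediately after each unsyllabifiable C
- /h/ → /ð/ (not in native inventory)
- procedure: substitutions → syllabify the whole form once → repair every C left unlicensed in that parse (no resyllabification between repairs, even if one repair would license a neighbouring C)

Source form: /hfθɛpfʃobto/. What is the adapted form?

ðəfəθɛpəfəʃobəto

Substitution: /h/ → /ð/, giving /ðfθɛpfʃobto/.
Syllabifying with onset maximization leaves /ð/, /f/, /p/, /f/, /b/ stranded (only a nasal (/m/, /n/, or /ŋ/) is licensed in coda position; onsets are limited to one consonant).
Epenthesis after each stranded consonant: /ð/ → /ðə/, /f/ → /fə/, /p/ → /pə/, /f/ → /fə/, /b/ → /bə/.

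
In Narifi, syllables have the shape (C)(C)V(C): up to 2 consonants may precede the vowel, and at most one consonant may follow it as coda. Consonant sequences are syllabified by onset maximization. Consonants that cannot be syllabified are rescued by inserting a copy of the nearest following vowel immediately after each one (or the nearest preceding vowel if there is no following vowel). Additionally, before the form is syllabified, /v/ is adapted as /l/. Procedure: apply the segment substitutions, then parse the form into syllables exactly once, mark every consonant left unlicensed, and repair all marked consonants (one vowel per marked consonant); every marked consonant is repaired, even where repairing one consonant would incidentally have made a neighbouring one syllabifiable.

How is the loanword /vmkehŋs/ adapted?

Substitution: /v/ → /l/, giving /lmkehŋs/.
Under (C)(C)V(C), the unsyllabifiable consonants are /l/, /ŋ/, /s/ (at most one coda consonant is licensed; onsets may contain at most 2 consonants).
Epenthesis after each stranded consonant: /l/ → /le/, /ŋ/ → /ŋe/, /s/ → /se/.

lemkehŋese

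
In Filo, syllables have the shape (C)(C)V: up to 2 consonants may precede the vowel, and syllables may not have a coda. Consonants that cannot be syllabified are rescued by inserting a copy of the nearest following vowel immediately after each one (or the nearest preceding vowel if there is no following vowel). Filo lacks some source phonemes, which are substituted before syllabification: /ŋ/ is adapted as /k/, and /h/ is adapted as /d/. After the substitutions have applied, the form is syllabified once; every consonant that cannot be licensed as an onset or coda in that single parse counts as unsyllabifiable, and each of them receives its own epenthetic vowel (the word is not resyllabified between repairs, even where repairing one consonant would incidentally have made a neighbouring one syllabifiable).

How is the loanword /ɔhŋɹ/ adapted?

Substitution: /h/ → /d/, /ŋ/ → /k/, giving /ɔdkɹ/.
The consonants /d/, /k/, /ɹ/ cannot be parsed into a legal (C)(C)V syllable (no codas are permitted; onsets may contain at most 2 consonants).
Each unlicensed consonant becomes the onset of a new syllable: /d/ → /dɔ/, /k/ → /kɔ/, /ɹ/ → /ɹɔ/.

ɔdɔkɔɹɔ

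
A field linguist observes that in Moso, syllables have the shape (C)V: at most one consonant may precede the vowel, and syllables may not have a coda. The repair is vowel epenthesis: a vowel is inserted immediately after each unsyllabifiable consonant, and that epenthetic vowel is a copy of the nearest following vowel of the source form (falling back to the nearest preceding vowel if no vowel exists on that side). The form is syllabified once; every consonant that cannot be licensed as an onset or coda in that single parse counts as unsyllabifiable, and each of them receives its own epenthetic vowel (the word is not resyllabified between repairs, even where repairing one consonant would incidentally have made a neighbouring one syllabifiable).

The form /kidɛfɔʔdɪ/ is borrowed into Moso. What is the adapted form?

kidɛfɔʔɪdɪ

Under (C)V, the unsyllabifiable consonants are /ʔ/ (no codas are permitted; onsets are limited to one consonant).
Inserting the epenthetic vowel yields /ʔ/ → /ʔɪ/.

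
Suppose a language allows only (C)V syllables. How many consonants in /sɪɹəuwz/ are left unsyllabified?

2

Under (C)V, the unsyllabifiable consonants are /w/, /z/ (no codas are permitted; onsets are limited to one consonant).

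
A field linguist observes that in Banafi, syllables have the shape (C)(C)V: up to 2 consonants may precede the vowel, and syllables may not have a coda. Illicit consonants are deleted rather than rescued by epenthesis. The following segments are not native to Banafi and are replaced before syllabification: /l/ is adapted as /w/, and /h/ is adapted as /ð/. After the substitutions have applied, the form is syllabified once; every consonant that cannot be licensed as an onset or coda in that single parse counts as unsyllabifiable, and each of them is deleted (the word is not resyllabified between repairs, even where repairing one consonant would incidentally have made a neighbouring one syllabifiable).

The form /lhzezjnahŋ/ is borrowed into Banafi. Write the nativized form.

Substitution: /l/ → /w/, /h/ → /ð/, giving /wðzezjnaðŋ/.
Under (C)(C)V, the unsyllabifiable consonants are /w/, /z/, /ð/, /ŋ/ (no codas are permitted; onsets may contain at most 2 consonants).
Deleting the stranded consonants removes /w/, /z/, /ð/, /ŋ/.

ðzejna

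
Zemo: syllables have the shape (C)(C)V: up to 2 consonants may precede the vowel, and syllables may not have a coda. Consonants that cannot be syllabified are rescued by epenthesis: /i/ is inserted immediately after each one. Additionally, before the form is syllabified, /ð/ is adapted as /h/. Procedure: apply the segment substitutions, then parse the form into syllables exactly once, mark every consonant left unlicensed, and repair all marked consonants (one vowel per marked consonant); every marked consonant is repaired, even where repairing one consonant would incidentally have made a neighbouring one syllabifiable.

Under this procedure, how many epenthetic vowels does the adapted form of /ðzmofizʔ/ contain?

3

After substitution the input is /hzmofizʔ/.
The unsyllabifiable consonants are /h/, /z/, /ʔ/; each receives one epenthetic vowel.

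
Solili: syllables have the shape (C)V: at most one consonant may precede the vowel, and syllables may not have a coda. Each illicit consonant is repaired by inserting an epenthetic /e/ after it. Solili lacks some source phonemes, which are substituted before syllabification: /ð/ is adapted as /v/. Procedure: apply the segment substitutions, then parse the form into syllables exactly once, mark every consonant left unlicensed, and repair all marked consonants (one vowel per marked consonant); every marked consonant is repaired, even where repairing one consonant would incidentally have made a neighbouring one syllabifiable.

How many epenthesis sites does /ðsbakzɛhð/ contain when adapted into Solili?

5

After substitution the input is /vsbakzɛhv/.
The unsyllabifiable consonants are /v/, /s/, /k/, /h/, /v/; each receives one epenthetic vowel.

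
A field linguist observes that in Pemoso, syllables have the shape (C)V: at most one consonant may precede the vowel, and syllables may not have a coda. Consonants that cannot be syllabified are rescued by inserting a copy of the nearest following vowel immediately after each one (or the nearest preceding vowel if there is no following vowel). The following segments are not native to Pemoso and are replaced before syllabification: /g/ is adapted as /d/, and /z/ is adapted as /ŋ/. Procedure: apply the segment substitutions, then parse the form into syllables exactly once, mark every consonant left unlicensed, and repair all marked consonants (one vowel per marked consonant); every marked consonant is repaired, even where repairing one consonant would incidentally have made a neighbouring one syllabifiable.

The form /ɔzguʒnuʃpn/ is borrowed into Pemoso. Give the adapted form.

Substitution: /z/ → /ŋ/, /g/ → /d/, giving /ɔŋduʒnuʃpn/.
Under (C)V, the unsyllabifiable consonants are /ŋ/, /ʒ/, /ʃ/, /p/, /n/ (no codas are permitted; onsets are limited to one consonant).
Each unlicensed consonant becomes the onset of a new syllable: /ŋ/ → /ŋu/, /ʒ/ → /ʒu/, /ʃ/ → /ʃu/, /p/ → /pu/, /n/ → /nu/.

ɔŋuduʒunuʃupunu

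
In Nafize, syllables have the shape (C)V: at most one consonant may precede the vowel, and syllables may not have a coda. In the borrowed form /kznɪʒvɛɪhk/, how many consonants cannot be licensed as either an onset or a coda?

5

Syllabifying with onset maximization leaves /k/, /z/, /ʒ/, /h/, /k/ stranded (no codas are permitted; onsets are limited to one consonant).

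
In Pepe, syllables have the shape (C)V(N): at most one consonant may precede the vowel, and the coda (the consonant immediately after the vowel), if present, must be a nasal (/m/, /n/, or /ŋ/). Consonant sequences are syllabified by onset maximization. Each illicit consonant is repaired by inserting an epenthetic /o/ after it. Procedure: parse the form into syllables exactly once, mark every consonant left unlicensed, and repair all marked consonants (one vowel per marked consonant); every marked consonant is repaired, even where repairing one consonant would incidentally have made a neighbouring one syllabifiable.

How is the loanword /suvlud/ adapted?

Under (C)V(N), the unsyllabifiable consonants are /v/, /d/ (only a nasal (/m/, /n/, or /ŋ/) is licensed in coda position; onsets are limited to one consonant).
Each unlicensed consonant becomes the onset of a new syllable: /v/ → /vo/, /d/ → /do/.

suvoludo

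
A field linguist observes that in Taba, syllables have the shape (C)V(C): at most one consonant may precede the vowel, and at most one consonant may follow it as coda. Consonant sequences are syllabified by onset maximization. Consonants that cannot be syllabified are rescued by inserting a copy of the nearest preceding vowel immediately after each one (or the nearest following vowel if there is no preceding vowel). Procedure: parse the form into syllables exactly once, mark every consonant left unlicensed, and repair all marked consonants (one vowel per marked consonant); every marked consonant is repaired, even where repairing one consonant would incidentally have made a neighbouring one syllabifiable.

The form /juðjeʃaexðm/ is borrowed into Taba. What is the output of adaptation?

Syllabifying with onset maximization leaves /ð/, /m/ stranded (at most one coda consonant is licensed; onsets are limited to one consonant).
Each unlicensed consonant becomes the onset of a new syllable: /ð/ → /ðe/, /m/ → /me/.

juðjeʃaexðeme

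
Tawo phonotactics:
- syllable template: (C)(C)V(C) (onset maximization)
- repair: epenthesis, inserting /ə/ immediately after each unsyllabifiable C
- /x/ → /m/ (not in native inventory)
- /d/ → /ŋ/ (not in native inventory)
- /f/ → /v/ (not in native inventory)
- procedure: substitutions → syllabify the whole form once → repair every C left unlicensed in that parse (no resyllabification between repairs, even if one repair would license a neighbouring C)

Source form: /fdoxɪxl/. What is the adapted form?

Substitution: /f/ → /v/, /d/ → /ŋ/, /x/ → /m/, giving /vŋomɪml/.
Under (C)(C)V(C), the unsyllabifiable consonants are /l/ (at most one coda consonant is licensed; onsets may contain at most 2 consonants).
Epenthesis after each stranded consonant: /l/ → /lə/.

vŋomɪmlə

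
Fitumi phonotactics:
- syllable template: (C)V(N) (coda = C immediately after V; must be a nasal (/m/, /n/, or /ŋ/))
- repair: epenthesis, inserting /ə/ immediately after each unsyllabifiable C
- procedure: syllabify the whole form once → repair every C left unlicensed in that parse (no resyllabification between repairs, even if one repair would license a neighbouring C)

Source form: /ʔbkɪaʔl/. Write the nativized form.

ʔəbəkɪaʔələ

Syllabifying with onset maximization leaves /ʔ/, /b/, /ʔ/, /l/ stranded (only a nasal (/m/, /n/, or /ŋ/) is licensed in coda position; onsets are limited to one consonant).
Inserting the epenthetic vowel yields /ʔ/ → /ʔə/, /b/ → /bə/, /ʔ/ → /ʔə/, /l/ → /lə/.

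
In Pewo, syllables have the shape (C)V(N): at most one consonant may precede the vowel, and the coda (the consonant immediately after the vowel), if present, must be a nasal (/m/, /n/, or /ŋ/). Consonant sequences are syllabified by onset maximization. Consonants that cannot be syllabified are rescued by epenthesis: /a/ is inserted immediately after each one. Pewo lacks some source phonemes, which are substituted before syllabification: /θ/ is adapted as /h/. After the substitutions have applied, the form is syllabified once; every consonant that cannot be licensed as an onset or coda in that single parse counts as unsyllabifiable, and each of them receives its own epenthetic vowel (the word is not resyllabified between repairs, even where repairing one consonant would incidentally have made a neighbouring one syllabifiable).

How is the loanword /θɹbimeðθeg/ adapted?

haɹabimeðahega

Substitution: /θ/ → /h/, giving /hɹbimeðheg/.
Syllabifying with onset maximization leaves /h/, /ɹ/, /ð/, /g/ stranded (only a nasal (/m/, /n/, or /ŋ/) is licensed in coda position; onsets are limited to one consonant).
Inserting the epenthetic vowel yields /h/ → /ha/, /ɹ/ → /ɹa/, /ð/ → /ða/, /g/ → /ga/.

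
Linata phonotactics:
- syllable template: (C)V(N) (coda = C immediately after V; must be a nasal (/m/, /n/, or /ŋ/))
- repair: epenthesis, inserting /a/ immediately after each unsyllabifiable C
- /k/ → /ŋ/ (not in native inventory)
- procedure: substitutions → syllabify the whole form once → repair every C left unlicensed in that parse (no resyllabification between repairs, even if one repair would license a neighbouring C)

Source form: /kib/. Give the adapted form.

ŋiba

Substitution: /k/ → /ŋ/, giving /ŋib/.
Under (C)V(N), the unsyllabifiable consonants are /b/ (only a nasal (/m/, /n/, or /ŋ/) is licensed in coda position; onsets are limited to one consonant).
Each unlicensed consonant becomes the onset of a new syllable: /b/ → /ba/.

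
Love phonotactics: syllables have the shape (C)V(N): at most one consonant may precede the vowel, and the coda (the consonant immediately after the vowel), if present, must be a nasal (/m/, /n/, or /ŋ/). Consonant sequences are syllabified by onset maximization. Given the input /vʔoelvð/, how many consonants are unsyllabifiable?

4

Syllabifying with onset maximization leaves /v/, /l/, /v/, /ð/ stranded (only a nasal (/m/, /n/, or /ŋ/) is licensed in coda position; onsets are limited to one consonant).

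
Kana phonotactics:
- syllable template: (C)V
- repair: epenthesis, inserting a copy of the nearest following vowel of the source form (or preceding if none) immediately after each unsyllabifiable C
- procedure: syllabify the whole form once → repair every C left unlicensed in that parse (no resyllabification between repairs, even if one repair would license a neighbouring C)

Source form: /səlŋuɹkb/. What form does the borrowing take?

səluŋuɹukubu

The consonants /l/, /ɹ/, /k/, /b/ cannot be parsed into a legal (C)V syllable (no codas are permitted; onsets are limited to one consonant).
Epenthesis after each stranded consonant: /l/ → /lu/, /ɹ/ → /ɹu/, /k/ → /ku/, /b/ → /bu/.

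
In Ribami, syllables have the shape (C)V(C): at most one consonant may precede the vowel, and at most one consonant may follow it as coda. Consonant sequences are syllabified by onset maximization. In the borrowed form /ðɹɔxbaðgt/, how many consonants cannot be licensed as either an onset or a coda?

3

Under (C)V(C), the unsyllabifiable consonants are /ð/, /g/, /t/ (at most one coda consonant is licensed; onsets are limited to one consonant).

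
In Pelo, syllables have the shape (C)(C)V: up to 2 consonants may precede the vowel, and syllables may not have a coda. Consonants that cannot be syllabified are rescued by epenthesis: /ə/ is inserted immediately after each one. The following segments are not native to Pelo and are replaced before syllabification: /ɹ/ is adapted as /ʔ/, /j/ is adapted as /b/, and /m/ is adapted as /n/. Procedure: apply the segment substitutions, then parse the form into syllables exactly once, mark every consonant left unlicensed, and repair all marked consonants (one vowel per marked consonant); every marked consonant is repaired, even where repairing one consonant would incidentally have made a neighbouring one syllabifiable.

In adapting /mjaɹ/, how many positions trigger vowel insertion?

1

After substitution the input is /nbaʔ/.
The unsyllabifiable consonants are /ʔ/; each receives one epenthetic vowel.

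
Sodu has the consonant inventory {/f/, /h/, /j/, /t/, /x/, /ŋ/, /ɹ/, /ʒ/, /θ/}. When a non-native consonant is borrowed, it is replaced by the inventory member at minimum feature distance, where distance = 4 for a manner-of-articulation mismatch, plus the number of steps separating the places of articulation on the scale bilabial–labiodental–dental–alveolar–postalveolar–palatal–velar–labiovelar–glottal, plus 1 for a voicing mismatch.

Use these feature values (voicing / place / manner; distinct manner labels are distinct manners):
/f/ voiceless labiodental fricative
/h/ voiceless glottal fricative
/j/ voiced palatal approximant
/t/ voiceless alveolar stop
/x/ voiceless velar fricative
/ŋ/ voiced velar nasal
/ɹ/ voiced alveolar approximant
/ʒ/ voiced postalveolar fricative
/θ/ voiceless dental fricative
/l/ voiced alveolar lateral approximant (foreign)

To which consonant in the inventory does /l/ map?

ɹ

/ɹ/ is closest: manner differs (lateral approximant→approximant, +4), place distance 0 (alveolar→alveolar), same voicing; total 4. Next closest is /t/ at distance 5.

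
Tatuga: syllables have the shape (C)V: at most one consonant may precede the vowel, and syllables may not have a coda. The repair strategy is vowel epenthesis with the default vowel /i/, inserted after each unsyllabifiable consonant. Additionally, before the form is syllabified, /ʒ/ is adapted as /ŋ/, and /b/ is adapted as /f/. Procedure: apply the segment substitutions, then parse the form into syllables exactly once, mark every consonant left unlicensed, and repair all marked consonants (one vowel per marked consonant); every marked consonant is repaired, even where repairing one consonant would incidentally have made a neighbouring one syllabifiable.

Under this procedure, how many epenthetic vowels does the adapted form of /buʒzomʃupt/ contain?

After substitution the input is /fuŋzomʃupt/.
The unsyllabifiable consonants are /ŋ/, /m/, /p/, /t/; each receives one epenthetic vowel.

4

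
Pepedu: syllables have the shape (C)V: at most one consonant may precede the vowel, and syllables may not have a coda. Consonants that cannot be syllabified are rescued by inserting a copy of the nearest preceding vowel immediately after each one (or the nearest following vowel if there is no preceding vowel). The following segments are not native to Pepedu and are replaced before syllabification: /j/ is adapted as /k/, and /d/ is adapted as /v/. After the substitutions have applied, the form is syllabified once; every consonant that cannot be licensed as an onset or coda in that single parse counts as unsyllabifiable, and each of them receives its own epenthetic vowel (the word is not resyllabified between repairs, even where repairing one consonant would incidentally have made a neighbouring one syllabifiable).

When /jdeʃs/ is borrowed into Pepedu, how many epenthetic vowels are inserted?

After substitution the input is /kveʃs/.
The unsyllabifiable consonants are /k/, /ʃ/, /s/; each receives one epenthetic vowel.

3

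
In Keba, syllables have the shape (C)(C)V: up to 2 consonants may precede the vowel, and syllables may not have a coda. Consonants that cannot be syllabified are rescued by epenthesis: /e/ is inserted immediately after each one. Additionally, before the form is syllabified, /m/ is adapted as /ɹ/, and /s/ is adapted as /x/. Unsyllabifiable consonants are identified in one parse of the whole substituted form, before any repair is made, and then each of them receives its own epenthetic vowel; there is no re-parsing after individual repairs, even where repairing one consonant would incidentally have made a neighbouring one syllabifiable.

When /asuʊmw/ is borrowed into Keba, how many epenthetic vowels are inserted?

2

After substitution the input is /axuʊɹw/.
The unsyllabifiable consonants are /ɹ/, /w/; each receives one epenthetic vowel.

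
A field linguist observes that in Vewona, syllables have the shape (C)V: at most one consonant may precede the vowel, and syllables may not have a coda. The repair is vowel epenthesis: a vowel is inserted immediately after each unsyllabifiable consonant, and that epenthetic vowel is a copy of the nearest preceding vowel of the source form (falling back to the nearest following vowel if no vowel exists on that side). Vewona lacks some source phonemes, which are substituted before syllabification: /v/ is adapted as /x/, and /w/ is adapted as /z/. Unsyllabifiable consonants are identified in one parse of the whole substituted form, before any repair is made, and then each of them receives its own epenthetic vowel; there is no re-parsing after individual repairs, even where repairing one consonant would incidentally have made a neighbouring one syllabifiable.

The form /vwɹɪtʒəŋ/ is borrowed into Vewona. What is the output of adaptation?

xɪzɪɹɪtɪʒəŋə

Substitution: /v/ → /x/, /w/ → /z/, giving /xzɹɪtʒəŋ/.
Syllabifying with onset maximization leaves /x/, /z/, /t/, /ŋ/ stranded (no codas are permitted; onsets are limited to one consonant).
Each unlicensed consonant becomes the onset of a new syllable: /x/ → /xɪ/, /z/ → /zɪ/, /t/ → /tɪ/, /ŋ/ → /ŋə/.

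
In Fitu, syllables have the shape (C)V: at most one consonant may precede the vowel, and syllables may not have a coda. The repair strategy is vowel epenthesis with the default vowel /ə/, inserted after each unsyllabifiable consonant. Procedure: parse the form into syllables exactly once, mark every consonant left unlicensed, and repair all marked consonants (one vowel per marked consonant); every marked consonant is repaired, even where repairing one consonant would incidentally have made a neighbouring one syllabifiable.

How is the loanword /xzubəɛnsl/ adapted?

Under (C)V, the unsyllabifiable consonants are /x/, /n/, /s/, /l/ (no codas are permitted; onsets are limited to one consonant).
Inserting the epenthetic vowel yields /x/ → /xə/, /n/ → /nə/, /s/ → /sə/, /l/ → /lə/.

xəzubəɛnəsələ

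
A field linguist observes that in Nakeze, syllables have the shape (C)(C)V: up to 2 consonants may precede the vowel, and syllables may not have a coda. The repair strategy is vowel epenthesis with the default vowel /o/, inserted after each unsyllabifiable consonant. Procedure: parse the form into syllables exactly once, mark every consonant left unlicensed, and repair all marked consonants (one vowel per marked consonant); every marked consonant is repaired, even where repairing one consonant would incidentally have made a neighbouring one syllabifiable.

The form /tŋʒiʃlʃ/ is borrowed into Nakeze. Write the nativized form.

Syllabifying with onset maximization leaves /t/, /ʃ/, /l/, /ʃ/ stranded (no codas are permitted; onsets may contain at most 2 consonants).
Epenthesis after each stranded consonant: /t/ → /to/, /ʃ/ → /ʃo/, /l/ → /lo/, /ʃ/ → /ʃo/.

toŋʒiʃoloʃo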